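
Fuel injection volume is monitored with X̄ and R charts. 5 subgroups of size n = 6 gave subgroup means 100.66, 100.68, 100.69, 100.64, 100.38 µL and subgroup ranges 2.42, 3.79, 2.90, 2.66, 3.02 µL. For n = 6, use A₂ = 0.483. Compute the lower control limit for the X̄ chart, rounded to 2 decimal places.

X̄̄ = (100.66 + 100.68 + 100.69 + 100.64 + 100.38) / 5 = 503.0500 / 5 = 100.6100
R̄ = (2.42 + 3.79 + 2.90 + 2.66 + 3.02) / 5 = 14.7900 / 5 = 2.9580
LCL = X̄̄ − A₂·R̄ = 100.6100 − 0.483 × 2.9580 = 99.1813

99.18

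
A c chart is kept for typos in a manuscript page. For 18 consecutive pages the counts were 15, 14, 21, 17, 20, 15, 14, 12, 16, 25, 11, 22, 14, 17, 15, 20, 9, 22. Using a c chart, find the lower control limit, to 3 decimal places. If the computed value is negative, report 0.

4.384

c̄ = (15 + 14 + 21 + 17 + 20 + 15 + 14 + 12 + 16 + 25 + 11 + 22 + 14 + 17 + 15 + 20 + 9 + 22) / 18 = 299 / 18 = 16.6111
LCL = c̄ − 3√c̄ = 16.6111 − 3 × 4.0757 = 4.3841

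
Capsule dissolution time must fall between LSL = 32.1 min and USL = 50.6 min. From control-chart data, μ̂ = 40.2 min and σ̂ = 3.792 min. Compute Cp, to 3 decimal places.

0.813

Cp = (USL − LSL) / (6σ̂) = (50.6 − 32.1) / (6 × 3.792) = 18.5000 / 22.7520 = 0.8131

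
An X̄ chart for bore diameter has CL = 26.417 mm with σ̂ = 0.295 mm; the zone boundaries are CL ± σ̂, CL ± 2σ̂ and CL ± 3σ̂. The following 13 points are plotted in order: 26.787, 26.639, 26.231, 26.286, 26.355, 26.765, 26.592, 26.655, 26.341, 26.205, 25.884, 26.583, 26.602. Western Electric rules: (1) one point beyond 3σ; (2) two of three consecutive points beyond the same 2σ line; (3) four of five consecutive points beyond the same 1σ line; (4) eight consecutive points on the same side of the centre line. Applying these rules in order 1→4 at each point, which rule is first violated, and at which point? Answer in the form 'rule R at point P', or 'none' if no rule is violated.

none

Zone of each point (C = within 1σ̂, B = 1σ̂–2σ̂, A = 2σ̂–3σ̂, * = beyond 3σ̂; sign = side of CL): 1:+B, 2:+C, 3:-C, 4:-C, 5:-C, 6:+B, 7:+C, 8:+C, 9:-C, 10:-C, 11:-B, 12:+C, 13:+C
No rule fires across all 13 points.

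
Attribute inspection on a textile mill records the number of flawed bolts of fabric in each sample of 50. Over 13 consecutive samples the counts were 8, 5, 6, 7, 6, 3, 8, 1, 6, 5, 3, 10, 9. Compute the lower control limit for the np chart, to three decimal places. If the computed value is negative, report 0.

0.000

p̄ = Σdᵢ / (k·n) = 77 / (13 × 50) = 0.11846
LCL = np̄ − 3·√(np̄(1−p̄)) = 5.9231 − 3 × 2.2850 = -0.9321 → 0 (negative, so LCL = 0)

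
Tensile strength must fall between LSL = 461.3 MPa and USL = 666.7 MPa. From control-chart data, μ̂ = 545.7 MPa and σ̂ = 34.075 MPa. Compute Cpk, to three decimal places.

Cpu = (USL − μ̂) / (3σ̂) = (666.7 − 545.7) / (3 × 34.075) = 1.1837; Cpl = (μ̂ − LSL) / (3σ̂) = (545.7 − 461.3) / (3 × 34.075) = 0.8256; Cpk = min(Cpu, Cpl) = 0.8256

0.826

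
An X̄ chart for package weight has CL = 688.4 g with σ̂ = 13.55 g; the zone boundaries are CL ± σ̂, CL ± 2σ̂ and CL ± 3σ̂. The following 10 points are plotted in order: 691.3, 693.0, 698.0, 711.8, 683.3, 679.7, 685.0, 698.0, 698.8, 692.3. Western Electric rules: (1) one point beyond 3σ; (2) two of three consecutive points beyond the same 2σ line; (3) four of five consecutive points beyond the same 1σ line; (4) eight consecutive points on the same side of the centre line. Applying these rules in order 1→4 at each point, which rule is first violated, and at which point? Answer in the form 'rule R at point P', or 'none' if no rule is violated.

none

Zone of each point (C = within 1σ̂, B = 1σ̂–2σ̂, A = 2σ̂–3σ̂, * = beyond 3σ̂; sign = side of CL): 1:+C, 2:+C, 3:+C, 4:+B, 5:-C, 6:-C, 7:-C, 8:+C, 9:+C, 10:+C
No rule fires across all 10 points.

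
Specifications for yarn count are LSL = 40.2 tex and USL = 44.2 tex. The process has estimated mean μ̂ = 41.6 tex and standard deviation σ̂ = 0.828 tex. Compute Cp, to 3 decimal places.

0.805

Cp = (USL − LSL) / (6σ̂) = (44.2 − 40.2) / (6 × 0.828) = 4.0000 / 4.9680 = 0.8052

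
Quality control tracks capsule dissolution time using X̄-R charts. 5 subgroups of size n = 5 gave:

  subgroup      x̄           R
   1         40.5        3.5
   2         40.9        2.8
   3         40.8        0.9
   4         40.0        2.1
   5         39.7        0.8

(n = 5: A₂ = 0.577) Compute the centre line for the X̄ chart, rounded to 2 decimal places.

40.38

X̄̄ = (40.5 + 40.9 + 40.8 + 40.0 + 39.7) / 5 = 201.9000 / 5 = 40.3800
CL = X̄̄ = 40.3800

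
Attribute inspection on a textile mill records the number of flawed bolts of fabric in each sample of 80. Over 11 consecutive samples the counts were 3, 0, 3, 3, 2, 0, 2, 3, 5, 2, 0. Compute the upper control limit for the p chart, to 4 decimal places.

p̄ = Σdᵢ / (k·n) = 23 / (11 × 80) = 0.02614
UCL = p̄ + 3·√(p̄(1−p̄)/n) = 0.02614 + 3 × √(0.02614×0.97386/80) = 0.02614 + 3 × 0.01784 = 0.07965

0.0796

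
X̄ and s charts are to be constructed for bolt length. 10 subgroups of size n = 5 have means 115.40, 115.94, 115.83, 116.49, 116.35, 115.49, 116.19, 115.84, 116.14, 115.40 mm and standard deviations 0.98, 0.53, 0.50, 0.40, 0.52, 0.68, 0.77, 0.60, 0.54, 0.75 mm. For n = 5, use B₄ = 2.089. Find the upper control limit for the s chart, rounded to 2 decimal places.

1.31

s̄ = (0.98 + 0.53 + 0.50 + 0.40 + 0.52 + 0.68 + 0.77 + 0.60 + 0.54 + 0.75) / 10 = 0.6270
UCL_s = B₄·s̄ = 2.089 × 0.6270 = 1.3098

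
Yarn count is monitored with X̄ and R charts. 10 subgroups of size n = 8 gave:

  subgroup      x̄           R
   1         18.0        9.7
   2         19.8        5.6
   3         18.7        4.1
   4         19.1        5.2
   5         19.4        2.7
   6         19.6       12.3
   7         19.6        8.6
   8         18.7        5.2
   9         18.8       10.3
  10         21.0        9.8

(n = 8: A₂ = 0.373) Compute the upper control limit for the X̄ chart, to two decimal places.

22.01

X̄̄ = (18.0 + 19.8 + 18.7 + 19.1 + 19.4 + 19.6 + 19.6 + 18.7 + 18.8 + 21.0) / 10 = 192.7000 / 10 = 19.2700
R̄ = (9.7 + 5.6 + 4.1 + 5.2 + 2.7 + 12.3 + 8.6 + 5.2 + 10.3 + 9.8) / 10 = 73.5000 / 10 = 7.3500
UCL = X̄̄ + A₂·R̄ = 19.2700 + 0.373 × 7.3500 = 22.0115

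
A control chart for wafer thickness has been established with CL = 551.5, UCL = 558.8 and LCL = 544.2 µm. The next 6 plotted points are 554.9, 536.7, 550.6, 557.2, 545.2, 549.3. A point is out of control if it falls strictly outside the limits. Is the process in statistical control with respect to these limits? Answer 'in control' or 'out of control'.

Compare each point to [544.2, 558.8]: sample 2 = 536.7 < LCL.

out of control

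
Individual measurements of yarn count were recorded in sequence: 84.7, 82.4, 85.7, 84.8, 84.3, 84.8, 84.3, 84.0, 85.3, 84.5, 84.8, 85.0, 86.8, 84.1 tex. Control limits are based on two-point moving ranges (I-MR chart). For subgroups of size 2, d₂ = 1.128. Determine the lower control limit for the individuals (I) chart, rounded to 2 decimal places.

X̄ = (84.7 + 82.4 + 85.7 + 84.8 + 84.3 + 84.8 + 84.3 + 84.0 + 85.3 + 84.5 + 84.8 + 85.0 + 86.8 + 84.1) / 14 = 84.6786
Moving ranges: 2.3, 3.3, 0.9, 0.5, 0.5, 0.5, 0.3, 1.3, 0.8, 0.3, 0.2, 1.8, 2.7; M̄R̄ = 15.4000 / 13 = 1.1846
LCL = X̄ − 3·M̄R̄/d₂ = 84.6786 − 3 × 1.1846 / 1.128 = 81.5280

81.53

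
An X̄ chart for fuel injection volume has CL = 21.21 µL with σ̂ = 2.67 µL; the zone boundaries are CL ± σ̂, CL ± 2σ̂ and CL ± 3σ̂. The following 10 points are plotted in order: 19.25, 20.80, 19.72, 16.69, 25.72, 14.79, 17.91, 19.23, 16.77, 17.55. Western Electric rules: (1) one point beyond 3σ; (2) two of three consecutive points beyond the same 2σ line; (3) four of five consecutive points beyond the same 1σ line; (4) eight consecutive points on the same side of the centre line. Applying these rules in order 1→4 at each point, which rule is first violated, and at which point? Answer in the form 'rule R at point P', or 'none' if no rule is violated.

Zone of each point (C = within 1σ̂, B = 1σ̂–2σ̂, A = 2σ̂–3σ̂, * = beyond 3σ̂; sign = side of CL): 1:-C, 2:-C, 3:-C, 4:-B, 5:+B, 6:-A, 7:-B, 8:-C, 9:-B, 10:-B
Rule 3 (four of five consecutive points beyond the same 1σ limit) is satisfied at point 10.

rule 3 at point 10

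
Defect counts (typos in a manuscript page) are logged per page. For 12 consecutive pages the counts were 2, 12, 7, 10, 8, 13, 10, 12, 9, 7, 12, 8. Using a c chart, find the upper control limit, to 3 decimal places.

c̄ = (2 + 12 + 7 + 10 + 8 + 13 + 10 + 12 + 9 + 7 + 12 + 8) / 12 = 110 / 12 = 9.1667
UCL = c̄ + 3√c̄ = 9.1667 + 3 × √9.1667 = 9.1667 + 3 × 3.0277 = 18.2496

18.250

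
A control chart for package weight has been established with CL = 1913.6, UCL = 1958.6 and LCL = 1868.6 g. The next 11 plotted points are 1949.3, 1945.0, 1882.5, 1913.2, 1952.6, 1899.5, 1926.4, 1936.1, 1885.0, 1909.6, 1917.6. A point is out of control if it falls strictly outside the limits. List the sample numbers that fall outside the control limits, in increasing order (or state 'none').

none

All 11 points lie within [1868.6, 1958.6].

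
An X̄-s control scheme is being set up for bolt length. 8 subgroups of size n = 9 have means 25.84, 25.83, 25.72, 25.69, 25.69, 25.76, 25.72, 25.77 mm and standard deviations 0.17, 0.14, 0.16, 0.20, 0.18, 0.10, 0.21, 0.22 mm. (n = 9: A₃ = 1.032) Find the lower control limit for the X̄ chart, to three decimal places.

25.574

X̄̄ = (25.84 + 25.83 + 25.72 + 25.69 + 25.69 + 25.76 + 25.72 + 25.77) / 8 = 25.7525
s̄ = (0.17 + 0.14 + 0.16 + 0.20 + 0.18 + 0.10 + 0.21 + 0.22) / 8 = 0.1725
LCL = X̄̄ − A₃·s̄ = 25.7525 − 1.032 × 0.1725 = 25.5745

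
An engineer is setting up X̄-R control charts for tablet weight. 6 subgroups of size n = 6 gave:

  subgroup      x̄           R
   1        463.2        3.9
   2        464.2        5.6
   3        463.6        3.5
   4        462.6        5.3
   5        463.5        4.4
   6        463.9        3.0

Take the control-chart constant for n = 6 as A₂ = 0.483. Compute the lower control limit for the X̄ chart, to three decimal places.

461.431

X̄̄ = (463.2 + 464.2 + 463.6 + 462.6 + 463.5 + 463.9) / 6 = 2781.0000 / 6 = 463.5000
R̄ = (3.9 + 5.6 + 3.5 + 5.3 + 4.4 + 3.0) / 6 = 25.7000 / 6 = 4.2833
LCL = X̄̄ − A₂·R̄ = 463.5000 − 0.483 × 4.2833 = 461.4312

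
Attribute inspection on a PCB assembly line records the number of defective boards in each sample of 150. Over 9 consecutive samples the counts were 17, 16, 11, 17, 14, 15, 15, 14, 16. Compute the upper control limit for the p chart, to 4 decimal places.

0.1735

p̄ = Σdᵢ / (k·n) = 135 / (9 × 150) = 0.10000
UCL = p̄ + 3·√(p̄(1−p̄)/n) = 0.10000 + 3 × √(0.10000×0.90000/150) = 0.10000 + 3 × 0.02449 = 0.17348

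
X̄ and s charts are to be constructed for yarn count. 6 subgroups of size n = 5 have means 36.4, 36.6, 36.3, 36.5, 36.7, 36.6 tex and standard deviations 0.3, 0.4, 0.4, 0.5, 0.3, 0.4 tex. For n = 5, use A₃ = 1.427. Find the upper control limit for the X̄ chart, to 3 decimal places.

37.064

X̄̄ = (36.4 + 36.6 + 36.3 + 36.5 + 36.7 + 36.6) / 6 = 36.5167
s̄ = (0.3 + 0.4 + 0.4 + 0.5 + 0.3 + 0.4) / 6 = 0.3833
UCL = X̄̄ + A₃·s̄ = 36.5167 + 1.427 × 0.3833 = 37.0637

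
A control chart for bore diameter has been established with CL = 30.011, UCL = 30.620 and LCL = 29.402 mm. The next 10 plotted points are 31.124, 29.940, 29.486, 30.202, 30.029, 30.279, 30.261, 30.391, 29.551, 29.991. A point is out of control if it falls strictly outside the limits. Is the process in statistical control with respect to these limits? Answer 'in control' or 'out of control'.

Compare each point to [29.402, 30.620]: sample 1 = 31.124 > UCL.

out of control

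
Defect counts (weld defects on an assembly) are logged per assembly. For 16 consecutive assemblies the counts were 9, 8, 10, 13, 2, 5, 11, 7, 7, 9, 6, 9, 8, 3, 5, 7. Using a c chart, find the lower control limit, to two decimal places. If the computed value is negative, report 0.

0.00

c̄ = (9 + 8 + 10 + 13 + 2 + 5 + 11 + 7 + 7 + 9 + 6 + 9 + 8 + 3 + 5 + 7) / 16 = 119 / 16 = 7.4375
LCL = c̄ − 3√c̄ = 7.4375 − 3 × 2.7272 = -0.7440 → 0 (cannot be negative)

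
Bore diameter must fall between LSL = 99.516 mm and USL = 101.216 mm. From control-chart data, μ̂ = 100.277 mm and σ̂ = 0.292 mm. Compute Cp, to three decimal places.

Cp = (USL − LSL) / (6σ̂) = (101.216 − 99.516) / (6 × 0.292) = 1.7000 / 1.7520 = 0.9703

0.970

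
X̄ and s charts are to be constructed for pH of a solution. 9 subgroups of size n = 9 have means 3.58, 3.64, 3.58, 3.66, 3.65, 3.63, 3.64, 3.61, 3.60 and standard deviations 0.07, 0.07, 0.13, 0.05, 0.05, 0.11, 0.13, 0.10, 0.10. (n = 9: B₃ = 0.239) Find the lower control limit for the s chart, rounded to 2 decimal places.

0.02

s̄ = (0.07 + 0.07 + 0.13 + 0.05 + 0.05 + 0.11 + 0.13 + 0.10 + 0.10) / 9 = 0.0900
LCL_s = B₃·s̄ = 0.239 × 0.0900 = 0.0215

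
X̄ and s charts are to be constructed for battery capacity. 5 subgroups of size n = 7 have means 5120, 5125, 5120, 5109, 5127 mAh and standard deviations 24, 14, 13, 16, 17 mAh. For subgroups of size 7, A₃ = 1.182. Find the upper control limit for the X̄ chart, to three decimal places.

X̄̄ = (5120 + 5125 + 5120 + 5109 + 5127) / 5 = 5120.2000
s̄ = (24 + 14 + 13 + 16 + 17) / 5 = 16.8000
UCL = X̄̄ + A₃·s̄ = 5120.2000 + 1.182 × 16.8000 = 5140.0576

5140.058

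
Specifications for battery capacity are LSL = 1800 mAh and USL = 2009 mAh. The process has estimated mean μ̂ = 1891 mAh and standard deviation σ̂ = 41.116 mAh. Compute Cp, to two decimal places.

Cp = (USL − LSL) / (6σ̂) = (2009 − 1800) / (6 × 41.116) = 209.0000 / 246.6960 = 0.8472

0.85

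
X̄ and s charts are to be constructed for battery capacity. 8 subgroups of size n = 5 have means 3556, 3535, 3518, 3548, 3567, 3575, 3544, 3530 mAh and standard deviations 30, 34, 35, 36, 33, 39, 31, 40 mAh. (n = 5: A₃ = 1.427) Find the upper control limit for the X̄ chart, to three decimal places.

3596.213

X̄̄ = (3556 + 3535 + 3518 + 3548 + 3567 + 3575 + 3544 + 3530) / 8 = 3546.6250
s̄ = (30 + 34 + 35 + 36 + 33 + 39 + 31 + 40) / 8 = 34.7500
UCL = X̄̄ + A₃·s̄ = 3546.6250 + 1.427 × 34.7500 = 3596.2132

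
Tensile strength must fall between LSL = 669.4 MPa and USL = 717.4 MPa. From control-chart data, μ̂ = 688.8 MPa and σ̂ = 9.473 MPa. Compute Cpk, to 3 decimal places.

0.683

Cpu = (USL − μ̂) / (3σ̂) = (717.4 − 688.8) / (3 × 9.473) = 1.0064; Cpl = (μ̂ − LSL) / (3σ̂) = (688.8 − 669.4) / (3 × 9.473) = 0.6826; Cpk = min(Cpu, Cpl) = 0.6826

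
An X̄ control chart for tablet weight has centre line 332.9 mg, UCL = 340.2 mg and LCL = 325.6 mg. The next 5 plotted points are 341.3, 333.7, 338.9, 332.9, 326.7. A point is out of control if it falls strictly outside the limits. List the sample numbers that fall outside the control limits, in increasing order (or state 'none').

Compare each point to [325.6, 340.2]: sample 1 = 341.3 > UCL.

1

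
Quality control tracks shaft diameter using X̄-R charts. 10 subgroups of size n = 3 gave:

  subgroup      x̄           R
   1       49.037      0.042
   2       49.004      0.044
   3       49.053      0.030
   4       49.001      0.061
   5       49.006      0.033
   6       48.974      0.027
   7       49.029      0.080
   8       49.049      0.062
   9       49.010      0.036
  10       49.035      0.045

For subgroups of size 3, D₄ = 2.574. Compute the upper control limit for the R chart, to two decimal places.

0.12

R̄ = (0.042 + 0.044 + 0.030 + 0.061 + 0.033 + 0.027 + 0.080 + 0.062 + 0.036 + 0.045) / 10 = 0.4600 / 10 = 0.0460
UCL_R = D₄·R̄ = 2.574 × 0.0460 = 0.1184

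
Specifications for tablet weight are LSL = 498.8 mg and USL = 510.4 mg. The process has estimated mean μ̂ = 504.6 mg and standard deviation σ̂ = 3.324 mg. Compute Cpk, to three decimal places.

0.582

Cpu = (USL − μ̂) / (3σ̂) = (510.4 − 504.6) / (3 × 3.324) = 0.5816; Cpl = (μ̂ − LSL) / (3σ̂) = (504.6 − 498.8) / (3 × 3.324) = 0.5816; Cpk = min(Cpu, Cpl) = 0.5816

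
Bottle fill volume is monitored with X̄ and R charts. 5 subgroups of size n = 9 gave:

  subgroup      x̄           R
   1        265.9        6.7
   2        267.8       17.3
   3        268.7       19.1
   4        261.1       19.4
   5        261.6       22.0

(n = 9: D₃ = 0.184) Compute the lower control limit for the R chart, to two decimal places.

3.11

R̄ = (6.7 + 17.3 + 19.1 + 19.4 + 22.0) / 5 = 84.5000 / 5 = 16.9000
LCL_R = D₃·R̄ = 0.184 × 16.9000 = 3.1096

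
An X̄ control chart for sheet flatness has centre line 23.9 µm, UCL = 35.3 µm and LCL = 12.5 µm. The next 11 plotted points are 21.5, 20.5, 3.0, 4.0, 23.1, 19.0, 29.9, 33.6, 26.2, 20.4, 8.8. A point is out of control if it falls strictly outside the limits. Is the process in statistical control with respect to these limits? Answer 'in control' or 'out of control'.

out of control

Compare each point to [12.5, 35.3]: sample 3 = 3.0 < LCL; sample 4 = 4.0 < LCL; sample 11 = 8.8 < LCL.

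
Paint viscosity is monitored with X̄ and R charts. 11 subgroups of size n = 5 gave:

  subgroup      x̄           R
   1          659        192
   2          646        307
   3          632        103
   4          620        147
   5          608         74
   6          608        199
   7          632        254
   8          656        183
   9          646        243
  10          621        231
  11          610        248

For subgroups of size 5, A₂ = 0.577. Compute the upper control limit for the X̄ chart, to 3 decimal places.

X̄̄ = (659 + 646 + 632 + 620 + 608 + 608 + 632 + 656 + 646 + 621 + 610) / 11 = 6938.0000 / 11 = 630.7273
R̄ = (192 + 307 + 103 + 147 + 74 + 199 + 254 + 183 + 243 + 231 + 248) / 11 = 2181.0000 / 11 = 198.2727
UCL = X̄̄ + A₂·R̄ = 630.7273 + 0.577 × 198.2727 = 745.1306

745.131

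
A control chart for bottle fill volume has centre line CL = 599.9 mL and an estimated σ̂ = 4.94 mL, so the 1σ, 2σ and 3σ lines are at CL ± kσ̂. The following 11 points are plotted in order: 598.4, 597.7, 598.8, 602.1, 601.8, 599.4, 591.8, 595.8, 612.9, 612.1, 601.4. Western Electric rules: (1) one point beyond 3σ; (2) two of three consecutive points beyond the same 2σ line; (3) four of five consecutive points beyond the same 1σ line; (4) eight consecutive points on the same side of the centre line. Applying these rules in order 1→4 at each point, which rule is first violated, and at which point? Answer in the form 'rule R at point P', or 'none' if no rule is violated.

Zone of each point (C = within 1σ̂, B = 1σ̂–2σ̂, A = 2σ̂–3σ̂, * = beyond 3σ̂; sign = side of CL): 1:-C, 2:-C, 3:-C, 4:+C, 5:+C, 6:-C, 7:-B, 8:-C, 9:+A, 10:+A, 11:+C
Rule 2 (two of three consecutive points beyond the same 2σ limit) is satisfied at point 10.

rule 2 at point 10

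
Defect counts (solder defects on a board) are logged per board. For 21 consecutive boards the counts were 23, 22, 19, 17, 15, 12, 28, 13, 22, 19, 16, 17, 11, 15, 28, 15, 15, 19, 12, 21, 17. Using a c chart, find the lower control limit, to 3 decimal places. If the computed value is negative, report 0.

c̄ = (23 + 22 + 19 + 17 + 15 + 12 + 28 + 13 + 22 + 19 + 16 + 17 + 11 + 15 + 28 + 15 + 15 + 19 + 12 + 21 + 17) / 21 = 376 / 21 = 17.9048
LCL = c̄ − 3√c̄ = 17.9048 − 3 × 4.2314 = 5.2106

5.211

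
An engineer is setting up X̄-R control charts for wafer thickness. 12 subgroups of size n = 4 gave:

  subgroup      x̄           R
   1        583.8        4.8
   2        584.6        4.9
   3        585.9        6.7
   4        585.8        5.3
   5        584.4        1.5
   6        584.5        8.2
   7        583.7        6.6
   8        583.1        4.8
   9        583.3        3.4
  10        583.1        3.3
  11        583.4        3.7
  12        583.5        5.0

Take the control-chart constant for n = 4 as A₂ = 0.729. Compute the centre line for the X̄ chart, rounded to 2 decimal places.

X̄̄ = (583.8 + 584.6 + 585.9 + 585.8 + 584.4 + 584.5 + 583.7 + 583.1 + 583.3 + 583.1 + 583.4 + 583.5) / 12 = 7009.1000 / 12 = 584.0917
CL = X̄̄ = 584.0917

584.09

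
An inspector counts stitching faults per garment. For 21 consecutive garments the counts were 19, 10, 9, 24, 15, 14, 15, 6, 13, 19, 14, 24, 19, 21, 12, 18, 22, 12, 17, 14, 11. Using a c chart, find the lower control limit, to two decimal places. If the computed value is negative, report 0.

3.76

c̄ = (19 + 10 + 9 + 24 + 15 + 14 + 15 + 6 + 13 + 19 + 14 + 24 + 19 + 21 + 12 + 18 + 22 + 12 + 17 + 14 + 11) / 21 = 328 / 21 = 15.6190
LCL = c̄ − 3√c̄ = 15.6190 − 3 × 3.9521 = 3.7628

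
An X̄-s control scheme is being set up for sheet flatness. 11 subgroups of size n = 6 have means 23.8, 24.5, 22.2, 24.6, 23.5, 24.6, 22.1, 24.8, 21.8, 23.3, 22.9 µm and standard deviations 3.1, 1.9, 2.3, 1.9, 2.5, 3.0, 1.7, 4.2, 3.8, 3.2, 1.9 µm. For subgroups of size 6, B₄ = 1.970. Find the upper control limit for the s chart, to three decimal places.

s̄ = (3.1 + 1.9 + 2.3 + 1.9 + 2.5 + 3.0 + 1.7 + 4.2 + 3.8 + 3.2 + 1.9) / 11 = 2.6818
UCL_s = B₄·s̄ = 1.970 × 2.6818 = 5.2832

5.283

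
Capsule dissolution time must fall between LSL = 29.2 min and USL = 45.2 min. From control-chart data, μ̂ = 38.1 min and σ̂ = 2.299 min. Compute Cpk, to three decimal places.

Cpu = (USL − μ̂) / (3σ̂) = (45.2 − 38.1) / (3 × 2.299) = 1.0294; Cpl = (μ̂ − LSL) / (3σ̂) = (38.1 − 29.2) / (3 × 2.299) = 1.2904; Cpk = min(Cpu, Cpl) = 1.0294

1.029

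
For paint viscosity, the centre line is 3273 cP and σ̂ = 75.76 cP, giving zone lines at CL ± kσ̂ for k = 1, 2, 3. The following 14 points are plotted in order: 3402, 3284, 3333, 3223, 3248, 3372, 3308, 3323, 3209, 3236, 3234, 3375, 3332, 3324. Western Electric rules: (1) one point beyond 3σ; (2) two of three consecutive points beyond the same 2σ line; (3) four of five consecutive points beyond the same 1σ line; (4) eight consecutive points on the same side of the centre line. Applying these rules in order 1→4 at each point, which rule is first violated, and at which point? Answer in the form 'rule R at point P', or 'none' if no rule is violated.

Zone of each point (C = within 1σ̂, B = 1σ̂–2σ̂, A = 2σ̂–3σ̂, * = beyond 3σ̂; sign = side of CL): 1:+B, 2:+C, 3:+C, 4:-C, 5:-C, 6:+B, 7:+C, 8:+C, 9:-C, 10:-C, 11:-C, 12:+B, 13:+C, 14:+C
No rule fires across all 14 points.

none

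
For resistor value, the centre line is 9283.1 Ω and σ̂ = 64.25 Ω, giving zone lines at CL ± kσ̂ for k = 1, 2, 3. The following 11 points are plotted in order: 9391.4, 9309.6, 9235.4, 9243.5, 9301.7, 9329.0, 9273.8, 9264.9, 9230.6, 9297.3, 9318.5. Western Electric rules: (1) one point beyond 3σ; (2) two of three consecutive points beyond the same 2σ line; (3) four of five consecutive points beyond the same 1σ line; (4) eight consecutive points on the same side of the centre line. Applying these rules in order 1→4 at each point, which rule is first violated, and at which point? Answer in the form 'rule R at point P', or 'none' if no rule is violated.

none

Zone of each point (C = within 1σ̂, B = 1σ̂–2σ̂, A = 2σ̂–3σ̂, * = beyond 3σ̂; sign = side of CL): 1:+B, 2:+C, 3:-C, 4:-C, 5:+C, 6:+C, 7:-C, 8:-C, 9:-C, 10:+C, 11:+C
No rule fires across all 11 points.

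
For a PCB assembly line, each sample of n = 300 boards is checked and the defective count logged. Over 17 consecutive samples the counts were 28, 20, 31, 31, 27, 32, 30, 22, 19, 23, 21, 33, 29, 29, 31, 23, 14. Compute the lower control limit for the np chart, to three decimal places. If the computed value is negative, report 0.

11.425

p̄ = Σdᵢ / (k·n) = 443 / (17 × 300) = 0.08686
LCL = np̄ − 3·√(np̄(1−p̄)) = 26.0588 − 3 × 4.8780 = 11.4247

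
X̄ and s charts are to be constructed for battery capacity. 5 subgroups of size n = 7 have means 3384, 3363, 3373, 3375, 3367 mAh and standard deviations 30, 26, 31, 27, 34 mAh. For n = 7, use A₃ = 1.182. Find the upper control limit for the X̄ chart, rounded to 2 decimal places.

3407.39

X̄̄ = (3384 + 3363 + 3373 + 3375 + 3367) / 5 = 3372.4000
s̄ = (30 + 26 + 31 + 27 + 34) / 5 = 29.6000
UCL = X̄̄ + A₃·s̄ = 3372.4000 + 1.182 × 29.6000 = 3407.3872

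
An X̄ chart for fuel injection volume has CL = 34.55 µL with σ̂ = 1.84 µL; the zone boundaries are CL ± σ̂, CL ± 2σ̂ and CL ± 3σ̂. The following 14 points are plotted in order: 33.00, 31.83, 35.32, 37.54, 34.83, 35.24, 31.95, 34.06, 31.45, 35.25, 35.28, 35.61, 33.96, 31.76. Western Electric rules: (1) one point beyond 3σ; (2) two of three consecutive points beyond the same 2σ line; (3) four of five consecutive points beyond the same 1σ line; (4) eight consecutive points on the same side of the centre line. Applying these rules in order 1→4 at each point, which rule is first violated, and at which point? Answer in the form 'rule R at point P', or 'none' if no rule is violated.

none

Zone of each point (C = within 1σ̂, B = 1σ̂–2σ̂, A = 2σ̂–3σ̂, * = beyond 3σ̂; sign = side of CL): 1:-C, 2:-B, 3:+C, 4:+B, 5:+C, 6:+C, 7:-B, 8:-C, 9:-B, 10:+C, 11:+C, 12:+C, 13:-C, 14:-B
No rule fires across all 14 points.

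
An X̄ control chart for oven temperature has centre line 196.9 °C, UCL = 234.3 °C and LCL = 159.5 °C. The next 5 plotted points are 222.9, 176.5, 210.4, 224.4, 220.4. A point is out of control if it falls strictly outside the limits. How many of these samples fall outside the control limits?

All 5 points lie within [159.5, 234.3].

0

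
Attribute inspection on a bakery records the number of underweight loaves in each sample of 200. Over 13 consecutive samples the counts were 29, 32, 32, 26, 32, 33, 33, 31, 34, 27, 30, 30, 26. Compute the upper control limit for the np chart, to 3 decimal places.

p̄ = Σdᵢ / (k·n) = 395 / (13 × 200) = 0.15192
UCL = np̄ + 3·√(np̄(1−p̄)) = 30.3846 + 3 × √(30.3846×0.84808) = 30.3846 + 3 × 5.0763 = 45.6134

45.613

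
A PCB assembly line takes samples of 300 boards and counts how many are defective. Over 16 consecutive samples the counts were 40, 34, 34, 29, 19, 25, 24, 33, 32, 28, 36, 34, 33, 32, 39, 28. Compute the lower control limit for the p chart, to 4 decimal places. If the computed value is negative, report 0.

p̄ = Σdᵢ / (k·n) = 500 / (16 × 300) = 0.10417
LCL = p̄ − 3·√(p̄(1−p̄)/n) = 0.10417 − 3 × 0.01764 = 0.05126

0.0513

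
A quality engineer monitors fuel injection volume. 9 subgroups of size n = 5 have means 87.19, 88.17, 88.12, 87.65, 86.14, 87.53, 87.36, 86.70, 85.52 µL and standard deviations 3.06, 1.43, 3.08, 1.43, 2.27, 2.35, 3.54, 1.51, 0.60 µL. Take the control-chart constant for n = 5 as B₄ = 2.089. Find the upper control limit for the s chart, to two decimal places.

4.47

s̄ = (3.06 + 1.43 + 3.08 + 1.43 + 2.27 + 2.35 + 3.54 + 1.51 + 0.60) / 9 = 2.1411
UCL_s = B₄·s̄ = 2.089 × 2.1411 = 4.4728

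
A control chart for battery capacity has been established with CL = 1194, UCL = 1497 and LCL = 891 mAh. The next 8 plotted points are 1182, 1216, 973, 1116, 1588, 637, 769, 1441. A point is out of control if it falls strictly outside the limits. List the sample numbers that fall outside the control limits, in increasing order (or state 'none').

Compare each point to [891, 1497]: sample 5 = 1588 > UCL; sample 6 = 637 < LCL; sample 7 = 769 < LCL.

5, 6, 7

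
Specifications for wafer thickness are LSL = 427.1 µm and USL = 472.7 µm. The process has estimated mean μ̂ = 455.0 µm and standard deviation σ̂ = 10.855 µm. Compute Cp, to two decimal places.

Cp = (USL − LSL) / (6σ̂) = (472.7 − 427.1) / (6 × 10.855) = 45.6000 / 65.1300 = 0.7001

0.70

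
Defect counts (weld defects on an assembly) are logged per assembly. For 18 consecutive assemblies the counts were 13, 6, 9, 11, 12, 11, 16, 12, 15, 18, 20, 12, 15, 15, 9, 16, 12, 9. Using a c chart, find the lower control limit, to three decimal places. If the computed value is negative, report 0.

c̄ = (13 + 6 + 9 + 11 + 12 + 11 + 16 + 12 + 15 + 18 + 20 + 12 + 15 + 15 + 9 + 16 + 12 + 9) / 18 = 231 / 18 = 12.8333
LCL = c̄ − 3√c̄ = 12.8333 − 3 × 3.5824 = 2.0862

2.086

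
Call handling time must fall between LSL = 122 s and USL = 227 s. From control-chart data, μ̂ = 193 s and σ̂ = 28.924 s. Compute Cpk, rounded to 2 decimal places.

0.39

Cpu = (USL − μ̂) / (3σ̂) = (227 − 193) / (3 × 28.924) = 0.3918; Cpl = (μ̂ − LSL) / (3σ̂) = (193 − 122) / (3 × 28.924) = 0.8182; Cpk = min(Cpu, Cpl) = 0.3918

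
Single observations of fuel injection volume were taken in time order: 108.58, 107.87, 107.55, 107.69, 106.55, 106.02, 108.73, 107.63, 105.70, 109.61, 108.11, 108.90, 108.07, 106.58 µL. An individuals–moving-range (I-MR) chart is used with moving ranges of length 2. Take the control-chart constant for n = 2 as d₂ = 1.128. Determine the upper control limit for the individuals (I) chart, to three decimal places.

111.183

X̄ = (108.58 + 107.87 + 107.55 + 107.69 + 106.55 + 106.02 + 108.73 + 107.63 + 105.70 + 109.61 + 108.11 + 108.90 + 108.07 + 106.58) / 14 = 107.6850
Moving ranges: 0.71, 0.32, 0.14, 1.14, 0.53, 2.71, 1.10, 1.93, 3.91, 1.50, 0.79, 0.83, 1.49; M̄R̄ = 17.1000 / 13 = 1.3154
UCL = X̄ + 3·M̄R̄/d₂ = 107.6850 + 3 × 1.3154 / 1.128 = 111.1834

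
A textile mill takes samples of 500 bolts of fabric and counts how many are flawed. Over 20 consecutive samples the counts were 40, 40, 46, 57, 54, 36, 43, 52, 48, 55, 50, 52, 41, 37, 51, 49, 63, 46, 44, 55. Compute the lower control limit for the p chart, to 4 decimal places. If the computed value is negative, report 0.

p̄ = Σdᵢ / (k·n) = 959 / (20 × 500) = 0.09590
LCL = p̄ − 3·√(p̄(1−p̄)/n) = 0.09590 − 3 × 0.01317 = 0.05639

0.0564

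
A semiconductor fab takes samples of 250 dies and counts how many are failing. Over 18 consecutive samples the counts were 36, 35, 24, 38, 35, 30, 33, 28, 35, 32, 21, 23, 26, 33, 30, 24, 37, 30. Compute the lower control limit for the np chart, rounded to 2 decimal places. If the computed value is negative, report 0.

15.02

p̄ = Σdᵢ / (k·n) = 550 / (18 × 250) = 0.12222
LCL = np̄ − 3·√(np̄(1−p̄)) = 30.5556 − 3 × 5.1789 = 15.0189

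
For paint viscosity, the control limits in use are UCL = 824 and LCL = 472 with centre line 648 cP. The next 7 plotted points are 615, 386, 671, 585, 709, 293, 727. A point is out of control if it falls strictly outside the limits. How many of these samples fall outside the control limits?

2

Compare each point to [472, 824]: sample 2 = 386 < LCL; sample 6 = 293 < LCL.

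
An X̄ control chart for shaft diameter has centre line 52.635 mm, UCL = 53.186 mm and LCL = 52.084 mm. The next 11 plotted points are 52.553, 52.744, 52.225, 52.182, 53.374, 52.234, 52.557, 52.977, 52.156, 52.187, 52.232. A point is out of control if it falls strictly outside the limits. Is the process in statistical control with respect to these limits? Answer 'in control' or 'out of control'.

out of control

Compare each point to [52.084, 53.186]: sample 5 = 53.374 > UCL.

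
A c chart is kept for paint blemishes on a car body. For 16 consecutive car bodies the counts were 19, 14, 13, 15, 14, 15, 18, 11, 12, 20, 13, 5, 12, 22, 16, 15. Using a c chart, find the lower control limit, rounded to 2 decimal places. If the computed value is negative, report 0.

3.15

c̄ = (19 + 14 + 13 + 15 + 14 + 15 + 18 + 11 + 12 + 20 + 13 + 5 + 12 + 22 + 16 + 15) / 16 = 234 / 16 = 14.6250
LCL = c̄ − 3√c̄ = 14.6250 − 3 × 3.8243 = 3.1522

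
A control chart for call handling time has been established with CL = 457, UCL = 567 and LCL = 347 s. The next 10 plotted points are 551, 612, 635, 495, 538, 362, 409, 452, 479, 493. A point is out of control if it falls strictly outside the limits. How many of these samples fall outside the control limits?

Compare each point to [347, 567]: sample 2 = 612 > UCL; sample 3 = 635 > UCL.

2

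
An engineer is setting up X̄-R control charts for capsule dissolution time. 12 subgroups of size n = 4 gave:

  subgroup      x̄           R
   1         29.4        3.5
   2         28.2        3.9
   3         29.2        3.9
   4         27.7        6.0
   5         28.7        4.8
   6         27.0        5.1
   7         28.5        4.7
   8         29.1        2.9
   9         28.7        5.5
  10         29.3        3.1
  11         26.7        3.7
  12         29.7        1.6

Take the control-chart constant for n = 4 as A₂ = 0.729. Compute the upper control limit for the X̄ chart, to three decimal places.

X̄̄ = (29.4 + 28.2 + 29.2 + 27.7 + 28.7 + 27.0 + 28.5 + 29.1 + 28.7 + 29.3 + 26.7 + 29.7) / 12 = 342.2000 / 12 = 28.5167
R̄ = (3.5 + 3.9 + 3.9 + 6.0 + 4.8 + 5.1 + 4.7 + 2.9 + 5.5 + 3.1 + 3.7 + 1.6) / 12 = 48.7000 / 12 = 4.0583
UCL = X̄̄ + A₂·R̄ = 28.5167 + 0.729 × 4.0583 = 31.4752

31.475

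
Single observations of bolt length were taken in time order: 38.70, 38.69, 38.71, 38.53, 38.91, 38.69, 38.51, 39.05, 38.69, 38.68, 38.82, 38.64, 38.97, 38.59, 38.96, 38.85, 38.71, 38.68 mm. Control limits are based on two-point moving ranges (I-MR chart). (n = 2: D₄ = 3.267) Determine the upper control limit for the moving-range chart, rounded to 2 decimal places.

Moving ranges: 0.01, 0.02, 0.18, 0.38, 0.22, 0.18, 0.54, 0.36, 0.01, 0.14, 0.18, 0.33, 0.38, 0.37, 0.11, 0.14, 0.03; M̄R̄ = 3.5800 / 17 = 0.2106
UCL_MR = D₄·M̄R̄ = 3.267 × 0.2106 = 0.6880

0.69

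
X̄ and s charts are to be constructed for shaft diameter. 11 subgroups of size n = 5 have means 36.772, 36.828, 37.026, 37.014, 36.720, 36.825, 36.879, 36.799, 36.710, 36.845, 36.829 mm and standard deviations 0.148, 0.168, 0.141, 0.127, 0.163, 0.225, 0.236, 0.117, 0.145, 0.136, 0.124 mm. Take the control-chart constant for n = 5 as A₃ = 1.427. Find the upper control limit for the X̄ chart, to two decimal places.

37.07

X̄̄ = (36.772 + 36.828 + 37.026 + 37.014 + 36.720 + 36.825 + 36.879 + 36.799 + 36.710 + 36.845 + 36.829) / 11 = 36.8406
s̄ = (0.148 + 0.168 + 0.141 + 0.127 + 0.163 + 0.225 + 0.236 + 0.117 + 0.145 + 0.136 + 0.124) / 11 = 0.1573
UCL = X̄̄ + A₃·s̄ = 36.8406 + 1.427 × 0.1573 = 37.0651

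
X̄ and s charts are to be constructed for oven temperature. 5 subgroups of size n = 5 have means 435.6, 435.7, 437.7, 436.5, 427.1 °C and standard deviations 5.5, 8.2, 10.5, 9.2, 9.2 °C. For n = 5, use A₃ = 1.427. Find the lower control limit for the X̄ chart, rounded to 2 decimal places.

422.36

X̄̄ = (435.6 + 435.7 + 437.7 + 436.5 + 427.1) / 5 = 434.5200
s̄ = (5.5 + 8.2 + 10.5 + 9.2 + 9.2) / 5 = 8.5200
LCL = X̄̄ − A₃·s̄ = 434.5200 − 1.427 × 8.5200 = 422.3620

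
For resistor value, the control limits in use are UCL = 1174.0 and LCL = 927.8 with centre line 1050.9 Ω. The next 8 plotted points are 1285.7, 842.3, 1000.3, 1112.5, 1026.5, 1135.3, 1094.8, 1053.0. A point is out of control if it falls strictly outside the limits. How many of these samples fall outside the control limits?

2

Compare each point to [927.8, 1174.0]: sample 1 = 1285.7 > UCL; sample 2 = 842.3 < LCL.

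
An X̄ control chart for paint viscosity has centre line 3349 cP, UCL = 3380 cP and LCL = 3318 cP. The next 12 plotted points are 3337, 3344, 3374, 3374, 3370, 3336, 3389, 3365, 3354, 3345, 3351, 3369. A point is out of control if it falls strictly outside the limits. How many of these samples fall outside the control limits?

1

Compare each point to [3318, 3380]: sample 7 = 3389 > UCL.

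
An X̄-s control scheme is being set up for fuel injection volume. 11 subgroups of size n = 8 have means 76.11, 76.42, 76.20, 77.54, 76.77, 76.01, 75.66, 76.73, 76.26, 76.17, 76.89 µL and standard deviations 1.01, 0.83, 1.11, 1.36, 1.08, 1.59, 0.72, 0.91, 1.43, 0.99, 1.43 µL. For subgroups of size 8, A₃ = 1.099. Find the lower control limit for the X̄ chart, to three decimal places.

75.188

X̄̄ = (76.11 + 76.42 + 76.20 + 77.54 + 76.77 + 76.01 + 75.66 + 76.73 + 76.26 + 76.17 + 76.89) / 11 = 76.4327
s̄ = (1.01 + 0.83 + 1.11 + 1.36 + 1.08 + 1.59 + 0.72 + 0.91 + 1.43 + 0.99 + 1.43) / 11 = 1.1327
LCL = X̄̄ − A₃·s̄ = 76.4327 − 1.099 × 1.1327 = 75.1879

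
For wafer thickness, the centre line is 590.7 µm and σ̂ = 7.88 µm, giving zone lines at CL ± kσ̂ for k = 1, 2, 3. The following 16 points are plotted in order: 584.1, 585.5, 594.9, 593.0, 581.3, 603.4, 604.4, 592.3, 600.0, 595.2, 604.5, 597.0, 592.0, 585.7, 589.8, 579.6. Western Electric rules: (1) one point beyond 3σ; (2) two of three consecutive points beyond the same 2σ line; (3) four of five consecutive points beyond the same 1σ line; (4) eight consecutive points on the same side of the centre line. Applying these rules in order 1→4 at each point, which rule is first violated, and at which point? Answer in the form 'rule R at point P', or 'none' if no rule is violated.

rule 4 at point 13

Zone of each point (C = within 1σ̂, B = 1σ̂–2σ̂, A = 2σ̂–3σ̂, * = beyond 3σ̂; sign = side of CL): 1:-C, 2:-C, 3:+C, 4:+C, 5:-B, 6:+B, 7:+B, 8:+C, 9:+B, 10:+C, 11:+B, 12:+C, 13:+C, 14:-C, 15:-C, 16:-B
Rule 4 (eight consecutive points on the same side of the centre line) is satisfied at point 13.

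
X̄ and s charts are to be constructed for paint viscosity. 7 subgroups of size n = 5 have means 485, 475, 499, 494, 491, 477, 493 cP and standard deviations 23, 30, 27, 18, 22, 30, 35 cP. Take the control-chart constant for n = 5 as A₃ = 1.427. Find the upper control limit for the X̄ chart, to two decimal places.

525.43

X̄̄ = (485 + 475 + 499 + 494 + 491 + 477 + 493) / 7 = 487.7143
s̄ = (23 + 30 + 27 + 18 + 22 + 30 + 35) / 7 = 26.4286
UCL = X̄̄ + A₃·s̄ = 487.7143 + 1.427 × 26.4286 = 525.4279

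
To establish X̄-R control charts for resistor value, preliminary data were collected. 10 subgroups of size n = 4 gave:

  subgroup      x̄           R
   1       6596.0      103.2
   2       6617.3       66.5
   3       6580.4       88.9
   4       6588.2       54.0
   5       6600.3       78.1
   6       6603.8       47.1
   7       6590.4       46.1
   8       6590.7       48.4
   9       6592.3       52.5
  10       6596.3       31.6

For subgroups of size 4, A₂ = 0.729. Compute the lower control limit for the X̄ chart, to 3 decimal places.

X̄̄ = (6596.0 + 6617.3 + 6580.4 + 6588.2 + 6600.3 + 6603.8 + 6590.4 + 6590.7 + 6592.3 + 6596.3) / 10 = 65955.7000 / 10 = 6595.5700
R̄ = (103.2 + 66.5 + 88.9 + 54.0 + 78.1 + 47.1 + 46.1 + 48.4 + 52.5 + 31.6) / 10 = 616.4000 / 10 = 61.6400
LCL = X̄̄ − A₂·R̄ = 6595.5700 − 0.729 × 61.6400 = 6550.6344

6550.634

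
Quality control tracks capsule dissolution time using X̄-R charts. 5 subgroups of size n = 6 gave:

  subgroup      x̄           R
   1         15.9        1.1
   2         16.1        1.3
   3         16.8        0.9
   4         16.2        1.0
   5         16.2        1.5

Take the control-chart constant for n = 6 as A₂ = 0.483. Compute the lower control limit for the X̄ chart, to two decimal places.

15.68

X̄̄ = (15.9 + 16.1 + 16.8 + 16.2 + 16.2) / 5 = 81.2000 / 5 = 16.2400
R̄ = (1.1 + 1.3 + 0.9 + 1.0 + 1.5) / 5 = 5.8000 / 5 = 1.1600
LCL = X̄̄ − A₂·R̄ = 16.2400 − 0.483 × 1.1600 = 15.6797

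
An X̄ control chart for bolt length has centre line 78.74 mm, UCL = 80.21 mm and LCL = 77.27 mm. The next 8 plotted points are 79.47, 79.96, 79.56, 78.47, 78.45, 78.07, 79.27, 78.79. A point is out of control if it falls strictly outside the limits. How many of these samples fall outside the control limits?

0

All 8 points lie within [77.27, 80.21].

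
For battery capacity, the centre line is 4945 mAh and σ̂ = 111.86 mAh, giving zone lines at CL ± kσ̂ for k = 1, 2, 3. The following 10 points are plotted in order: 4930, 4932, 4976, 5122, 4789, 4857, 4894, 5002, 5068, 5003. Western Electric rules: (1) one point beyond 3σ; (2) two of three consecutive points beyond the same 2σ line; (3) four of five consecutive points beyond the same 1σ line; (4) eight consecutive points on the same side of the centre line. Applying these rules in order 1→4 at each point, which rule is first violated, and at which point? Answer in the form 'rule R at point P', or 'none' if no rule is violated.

none

Zone of each point (C = within 1σ̂, B = 1σ̂–2σ̂, A = 2σ̂–3σ̂, * = beyond 3σ̂; sign = side of CL): 1:-C, 2:-C, 3:+C, 4:+B, 5:-B, 6:-C, 7:-C, 8:+C, 9:+B, 10:+C
No rule fires across all 10 points.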